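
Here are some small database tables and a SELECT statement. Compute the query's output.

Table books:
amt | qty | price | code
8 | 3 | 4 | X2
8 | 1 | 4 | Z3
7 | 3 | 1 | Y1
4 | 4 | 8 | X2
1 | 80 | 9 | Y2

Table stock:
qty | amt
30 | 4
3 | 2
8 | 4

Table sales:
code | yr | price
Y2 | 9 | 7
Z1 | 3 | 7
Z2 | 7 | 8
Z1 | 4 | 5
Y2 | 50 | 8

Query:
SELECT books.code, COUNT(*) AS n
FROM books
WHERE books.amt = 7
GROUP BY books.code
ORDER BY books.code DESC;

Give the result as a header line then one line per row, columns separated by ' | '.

After WHERE (1 rows):
books.amt | books.qty | books.price | books.code
7 | 3 | 1 | Y1
After GROUP BY (1 rows):
books.code | n
Y1 | 1
After ORDER BY (1 rows):
books.code | n
Y1 | 1

== RESULT ==
books.code | n
Y1 | 1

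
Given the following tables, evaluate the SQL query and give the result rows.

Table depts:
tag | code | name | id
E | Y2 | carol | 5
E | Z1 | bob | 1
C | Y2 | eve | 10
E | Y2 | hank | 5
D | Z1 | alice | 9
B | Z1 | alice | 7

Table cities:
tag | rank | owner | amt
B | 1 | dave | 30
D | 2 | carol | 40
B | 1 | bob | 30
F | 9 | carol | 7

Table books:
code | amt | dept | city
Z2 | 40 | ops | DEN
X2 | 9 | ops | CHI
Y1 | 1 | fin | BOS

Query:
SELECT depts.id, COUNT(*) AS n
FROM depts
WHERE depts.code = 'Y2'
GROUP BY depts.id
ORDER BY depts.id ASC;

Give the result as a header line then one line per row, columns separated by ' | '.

After WHERE (3 rows):
depts.tag | depts.code | depts.name | depts.id
E | Y2 | carol | 5
C | Y2 | eve | 10
E | Y2 | hank | 5
After GROUP BY (2 rows):
depts.id | n
5 | 2
10 | 1
After ORDER BY (2 rows):
depts.id | n
5 | 2
10 | 1

== RESULT ==
depts.id | n
5 | 2
10 | 1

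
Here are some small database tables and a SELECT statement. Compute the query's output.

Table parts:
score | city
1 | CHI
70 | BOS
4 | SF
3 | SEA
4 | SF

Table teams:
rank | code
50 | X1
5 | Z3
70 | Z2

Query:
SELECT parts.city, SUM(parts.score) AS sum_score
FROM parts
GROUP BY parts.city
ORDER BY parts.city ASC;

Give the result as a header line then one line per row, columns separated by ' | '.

== RESULT ==
parts.city | sum_score
BOS | 70
CHI | 1
SEA | 3
SF | 8

Derivation:
After GROUP BY (4 rows):
parts.city | sum_score
CHI | 1
BOS | 70
SF | 8
SEA | 3
After ORDER BY (4 rows):
parts.city | sum_score
BOS | 70
CHI | 1
SEA | 3
SF | 8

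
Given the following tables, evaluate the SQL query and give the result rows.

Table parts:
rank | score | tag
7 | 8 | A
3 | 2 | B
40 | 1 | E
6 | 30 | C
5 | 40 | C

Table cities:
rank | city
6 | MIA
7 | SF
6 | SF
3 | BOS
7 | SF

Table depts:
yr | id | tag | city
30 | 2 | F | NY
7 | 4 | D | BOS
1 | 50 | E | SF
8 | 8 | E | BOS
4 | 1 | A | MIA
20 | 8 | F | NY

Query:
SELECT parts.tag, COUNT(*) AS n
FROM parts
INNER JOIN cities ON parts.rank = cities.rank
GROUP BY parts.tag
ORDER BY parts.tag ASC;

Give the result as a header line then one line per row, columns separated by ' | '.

After JOIN cities (5 rows):
parts.rank | parts.score | parts.tag | cities.rank | cities.city
7 | 8 | A | 7 | SF
7 | 8 | A | 7 | SF
3 | 2 | B | 3 | BOS
6 | 30 | C | 6 | MIA
6 | 30 | C | 6 | SF
After GROUP BY (3 rows):
parts.tag | n
A | 2
B | 1
C | 2
After ORDER BY (3 rows):
parts.tag | n
A | 2
B | 1
C | 2

== RESULT ==
parts.tag | n
A | 2
B | 1
C | 2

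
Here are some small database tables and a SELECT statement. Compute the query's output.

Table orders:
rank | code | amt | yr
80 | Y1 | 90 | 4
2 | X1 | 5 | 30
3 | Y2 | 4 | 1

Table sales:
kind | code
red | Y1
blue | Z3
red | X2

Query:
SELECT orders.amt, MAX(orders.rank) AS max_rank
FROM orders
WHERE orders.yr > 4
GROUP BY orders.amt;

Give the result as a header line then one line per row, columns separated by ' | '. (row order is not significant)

== RESULT ==
orders.amt | max_rank
5 | 2

Derivation:
After WHERE (1 rows):
orders.rank | orders.code | orders.amt | orders.yr
2 | X1 | 5 | 30
After GROUP BY (1 rows):
orders.amt | max_rank
5 | 2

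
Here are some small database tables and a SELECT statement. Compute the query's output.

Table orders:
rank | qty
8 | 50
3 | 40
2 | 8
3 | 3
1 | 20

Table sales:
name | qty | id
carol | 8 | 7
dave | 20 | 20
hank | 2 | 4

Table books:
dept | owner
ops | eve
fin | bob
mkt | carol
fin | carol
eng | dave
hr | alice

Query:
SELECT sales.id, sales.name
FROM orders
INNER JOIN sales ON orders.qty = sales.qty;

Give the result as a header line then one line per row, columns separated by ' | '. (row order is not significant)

After JOIN sales (2 rows):
orders.rank | orders.qty | sales.name | sales.qty | sales.id
2 | 8 | carol | 8 | 7
1 | 20 | dave | 20 | 20
After SELECT (2 rows):
sales.id | sales.name
7 | carol
20 | dave

== RESULT ==
sales.id | sales.name
7 | carol
20 | dave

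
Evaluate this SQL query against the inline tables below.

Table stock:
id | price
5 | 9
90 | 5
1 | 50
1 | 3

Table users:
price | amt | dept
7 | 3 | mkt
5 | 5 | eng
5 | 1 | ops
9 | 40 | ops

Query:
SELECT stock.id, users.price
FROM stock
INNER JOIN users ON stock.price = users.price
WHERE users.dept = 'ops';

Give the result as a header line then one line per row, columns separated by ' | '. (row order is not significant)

After JOIN users (3 rows):
stock.id | stock.price | users.price | users.amt | users.dept
5 | 9 | 9 | 40 | ops
90 | 5 | 5 | 5 | eng
90 | 5 | 5 | 1 | ops
After WHERE (2 rows):
stock.id | stock.price | users.price | users.amt | users.dept
5 | 9 | 9 | 40 | ops
90 | 5 | 5 | 1 | ops
After SELECT (2 rows):
stock.id | users.price
5 | 9
90 | 5

== RESULT ==
stock.id | users.price
5 | 9
90 | 5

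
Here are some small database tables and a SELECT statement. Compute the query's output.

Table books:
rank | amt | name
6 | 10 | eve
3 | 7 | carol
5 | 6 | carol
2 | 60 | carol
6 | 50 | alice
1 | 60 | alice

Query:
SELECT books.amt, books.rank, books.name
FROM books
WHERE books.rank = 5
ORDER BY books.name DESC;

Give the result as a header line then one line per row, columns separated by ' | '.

After WHERE (1 rows):
books.rank | books.amt | books.name
5 | 6 | carol
After SELECT (1 rows):
books.amt | books.rank | books.name
6 | 5 | carol
After ORDER BY (1 rows):
books.amt | books.rank | books.name
6 | 5 | carol

== RESULT ==
books.amt | books.rank | books.name
6 | 5 | carol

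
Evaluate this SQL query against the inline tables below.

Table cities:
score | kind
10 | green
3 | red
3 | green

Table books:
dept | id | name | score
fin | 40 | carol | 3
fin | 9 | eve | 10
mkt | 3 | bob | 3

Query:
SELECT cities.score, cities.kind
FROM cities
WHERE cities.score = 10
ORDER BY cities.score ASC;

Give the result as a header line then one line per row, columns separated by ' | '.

== RESULT ==
cities.score | cities.kind
10 | green

Derivation:
After WHERE (1 rows):
cities.score | cities.kind
10 | green
After SELECT (1 rows):
cities.score | cities.kind
10 | green
After ORDER BY (1 rows):
cities.score | cities.kind
10 | green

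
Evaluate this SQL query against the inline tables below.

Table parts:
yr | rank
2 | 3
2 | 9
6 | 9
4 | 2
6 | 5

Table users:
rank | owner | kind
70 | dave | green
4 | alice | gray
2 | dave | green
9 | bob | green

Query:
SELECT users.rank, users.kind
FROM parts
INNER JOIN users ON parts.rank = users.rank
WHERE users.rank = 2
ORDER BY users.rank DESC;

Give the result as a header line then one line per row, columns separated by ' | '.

After JOIN users (3 rows):
parts.yr | parts.rank | users.rank | users.owner | users.kind
2 | 9 | 9 | bob | green
6 | 9 | 9 | bob | green
4 | 2 | 2 | dave | green
After WHERE (1 rows):
parts.yr | parts.rank | users.rank | users.owner | users.kind
4 | 2 | 2 | dave | green
After SELECT (1 rows):
users.rank | users.kind
2 | green
After ORDER BY (1 rows):
users.rank | users.kind
2 | green

== RESULT ==
users.rank | users.kind
2 | green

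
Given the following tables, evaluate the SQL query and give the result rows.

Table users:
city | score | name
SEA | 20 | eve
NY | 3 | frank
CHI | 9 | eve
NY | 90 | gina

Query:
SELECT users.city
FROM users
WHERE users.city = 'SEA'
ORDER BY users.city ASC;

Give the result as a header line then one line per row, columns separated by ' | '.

After WHERE (1 rows):
users.city | users.score | users.name
SEA | 20 | eve
After SELECT (1 rows):
users.city
SEA
After ORDER BY (1 rows):
users.city
SEA

== RESULT ==
users.city
SEA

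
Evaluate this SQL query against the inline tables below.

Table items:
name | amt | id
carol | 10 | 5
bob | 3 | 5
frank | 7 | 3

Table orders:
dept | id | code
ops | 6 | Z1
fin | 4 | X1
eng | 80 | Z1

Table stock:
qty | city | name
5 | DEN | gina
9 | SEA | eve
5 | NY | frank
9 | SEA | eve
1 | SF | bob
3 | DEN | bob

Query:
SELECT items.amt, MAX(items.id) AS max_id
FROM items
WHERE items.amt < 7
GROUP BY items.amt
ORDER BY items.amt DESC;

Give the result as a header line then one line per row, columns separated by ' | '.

== RESULT ==
items.amt | max_id
3 | 5

Derivation:
After WHERE (1 rows):
items.name | items.amt | items.id
bob | 3 | 5
After GROUP BY (1 rows):
items.amt | max_id
3 | 5
After ORDER BY (1 rows):
items.amt | max_id
3 | 5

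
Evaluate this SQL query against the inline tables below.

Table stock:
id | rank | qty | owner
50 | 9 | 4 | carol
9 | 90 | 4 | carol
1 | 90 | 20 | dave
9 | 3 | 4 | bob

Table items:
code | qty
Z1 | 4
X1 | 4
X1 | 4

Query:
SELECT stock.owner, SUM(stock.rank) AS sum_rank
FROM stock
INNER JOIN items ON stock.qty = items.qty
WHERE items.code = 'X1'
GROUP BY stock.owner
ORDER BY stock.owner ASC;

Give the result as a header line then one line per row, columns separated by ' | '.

After JOIN items (9 rows):
stock.id | stock.rank | stock.qty | stock.owner | items.code | items.qty
50 | 9 | 4 | carol | Z1 | 4
50 | 9 | 4 | carol | X1 | 4
50 | 9 | 4 | carol | X1 | 4
9 | 90 | 4 | carol | Z1 | 4
9 | 90 | 4 | carol | X1 | 4
9 | 90 | 4 | carol | X1 | 4
9 | 3 | 4 | bob | Z1 | 4
9 | 3 | 4 | bob | X1 | 4
9 | 3 | 4 | bob | X1 | 4
After WHERE (6 rows):
stock.id | stock.rank | stock.qty | stock.owner | items.code | items.qty
50 | 9 | 4 | carol | X1 | 4
50 | 9 | 4 | carol | X1 | 4
9 | 90 | 4 | carol | X1 | 4
9 | 90 | 4 | carol | X1 | 4
9 | 3 | 4 | bob | X1 | 4
9 | 3 | 4 | bob | X1 | 4
After GROUP BY (2 rows):
stock.owner | sum_rank
carol | 198
bob | 6
After ORDER BY (2 rows):
stock.owner | sum_rank
bob | 6
carol | 198

== RESULT ==
stock.owner | sum_rank
bob | 6
carol | 198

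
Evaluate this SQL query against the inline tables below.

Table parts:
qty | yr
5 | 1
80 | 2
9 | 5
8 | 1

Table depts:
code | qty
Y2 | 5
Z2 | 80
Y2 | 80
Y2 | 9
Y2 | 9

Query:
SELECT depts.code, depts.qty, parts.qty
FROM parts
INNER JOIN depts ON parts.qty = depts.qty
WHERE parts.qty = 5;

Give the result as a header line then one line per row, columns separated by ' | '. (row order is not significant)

== RESULT ==
depts.code | depts.qty | parts.qty
Y2 | 5 | 5

Derivation:
After JOIN depts (5 rows):
parts.qty | parts.yr | depts.code | depts.qty
5 | 1 | Y2 | 5
80 | 2 | Z2 | 80
80 | 2 | Y2 | 80
9 | 5 | Y2 | 9
9 | 5 | Y2 | 9
After WHERE (1 rows):
parts.qty | parts.yr | depts.code | depts.qty
5 | 1 | Y2 | 5
After SELECT (1 rows):
depts.code | depts.qty | parts.qty
Y2 | 5 | 5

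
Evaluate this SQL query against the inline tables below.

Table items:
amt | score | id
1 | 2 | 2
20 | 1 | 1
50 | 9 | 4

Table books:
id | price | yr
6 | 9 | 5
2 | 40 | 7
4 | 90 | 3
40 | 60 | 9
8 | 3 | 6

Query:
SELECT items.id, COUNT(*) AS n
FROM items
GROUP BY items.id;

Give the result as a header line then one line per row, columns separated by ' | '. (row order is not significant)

== RESULT ==
items.id | n
2 | 1
1 | 1
4 | 1

Derivation:
After GROUP BY (3 rows):
items.id | n
2 | 1
1 | 1
4 | 1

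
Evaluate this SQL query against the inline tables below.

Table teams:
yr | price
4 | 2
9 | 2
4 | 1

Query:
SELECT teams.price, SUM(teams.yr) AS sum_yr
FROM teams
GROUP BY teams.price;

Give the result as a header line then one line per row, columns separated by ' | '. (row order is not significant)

After GROUP BY (2 rows):
teams.price | sum_yr
2 | 13
1 | 4

== RESULT ==
teams.price | sum_yr
2 | 13
1 | 4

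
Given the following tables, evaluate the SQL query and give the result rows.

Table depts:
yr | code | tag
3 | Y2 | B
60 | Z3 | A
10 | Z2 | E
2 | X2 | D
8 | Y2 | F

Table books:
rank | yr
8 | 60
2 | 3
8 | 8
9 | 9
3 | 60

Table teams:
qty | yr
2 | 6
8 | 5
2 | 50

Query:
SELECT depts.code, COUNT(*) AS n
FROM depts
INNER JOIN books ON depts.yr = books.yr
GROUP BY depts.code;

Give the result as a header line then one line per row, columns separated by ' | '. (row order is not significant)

== RESULT ==
depts.code | n
Y2 | 2
Z3 | 2

Derivation:
After JOIN books (4 rows):
depts.yr | depts.code | depts.tag | books.rank | books.yr
3 | Y2 | B | 2 | 3
60 | Z3 | A | 8 | 60
60 | Z3 | A | 3 | 60
8 | Y2 | F | 8 | 8
After GROUP BY (2 rows):
depts.code | n
Y2 | 2
Z3 | 2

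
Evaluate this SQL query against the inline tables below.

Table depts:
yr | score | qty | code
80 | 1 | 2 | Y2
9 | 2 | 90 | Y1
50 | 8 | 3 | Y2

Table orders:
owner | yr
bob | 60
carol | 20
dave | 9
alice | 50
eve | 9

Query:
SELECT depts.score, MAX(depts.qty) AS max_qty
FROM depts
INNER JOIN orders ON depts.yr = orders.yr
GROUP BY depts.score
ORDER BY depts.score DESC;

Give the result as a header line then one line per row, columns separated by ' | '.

== RESULT ==
depts.score | max_qty
8 | 3
2 | 90

Derivation:
After JOIN orders (3 rows):
depts.yr | depts.score | depts.qty | depts.code | orders.owner | orders.yr
9 | 2 | 90 | Y1 | dave | 9
9 | 2 | 90 | Y1 | eve | 9
50 | 8 | 3 | Y2 | alice | 50
After GROUP BY (2 rows):
depts.score | max_qty
2 | 90
8 | 3
After ORDER BY (2 rows):
depts.score | max_qty
8 | 3
2 | 90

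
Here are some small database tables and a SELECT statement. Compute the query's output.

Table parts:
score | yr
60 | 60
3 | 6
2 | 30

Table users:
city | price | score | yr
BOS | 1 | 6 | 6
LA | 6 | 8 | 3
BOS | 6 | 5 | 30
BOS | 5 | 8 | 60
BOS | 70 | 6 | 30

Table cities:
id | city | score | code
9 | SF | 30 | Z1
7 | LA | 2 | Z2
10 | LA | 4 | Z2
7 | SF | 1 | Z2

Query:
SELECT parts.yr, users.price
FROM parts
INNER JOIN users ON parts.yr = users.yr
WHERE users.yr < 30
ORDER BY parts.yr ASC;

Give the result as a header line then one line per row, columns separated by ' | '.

After JOIN users (4 rows):
parts.score | parts.yr | users.city | users.price | users.score | users.yr
60 | 60 | BOS | 5 | 8 | 60
3 | 6 | BOS | 1 | 6 | 6
2 | 30 | BOS | 6 | 5 | 30
2 | 30 | BOS | 70 | 6 | 30
After WHERE (1 rows):
parts.score | parts.yr | users.city | users.price | users.score | users.yr
3 | 6 | BOS | 1 | 6 | 6
After SELECT (1 rows):
parts.yr | users.price
6 | 1
After ORDER BY (1 rows):
parts.yr | users.price
6 | 1

== RESULT ==
parts.yr | users.price
6 | 1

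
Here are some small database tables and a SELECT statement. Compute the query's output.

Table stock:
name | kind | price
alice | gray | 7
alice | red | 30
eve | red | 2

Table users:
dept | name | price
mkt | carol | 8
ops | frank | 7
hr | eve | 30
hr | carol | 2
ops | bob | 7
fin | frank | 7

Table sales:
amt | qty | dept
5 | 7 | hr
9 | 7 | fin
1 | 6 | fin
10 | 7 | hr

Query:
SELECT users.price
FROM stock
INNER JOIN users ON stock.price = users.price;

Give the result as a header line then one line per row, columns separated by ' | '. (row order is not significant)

After JOIN users (5 rows):
stock.name | stock.kind | stock.price | users.dept | users.name | users.price
alice | gray | 7 | ops | frank | 7
alice | gray | 7 | ops | bob | 7
alice | gray | 7 | fin | frank | 7
alice | red | 30 | hr | eve | 30
eve | red | 2 | hr | carol | 2
After SELECT (5 rows):
users.price
7
7
7
30
2

== RESULT ==
users.price
7
7
7
30
2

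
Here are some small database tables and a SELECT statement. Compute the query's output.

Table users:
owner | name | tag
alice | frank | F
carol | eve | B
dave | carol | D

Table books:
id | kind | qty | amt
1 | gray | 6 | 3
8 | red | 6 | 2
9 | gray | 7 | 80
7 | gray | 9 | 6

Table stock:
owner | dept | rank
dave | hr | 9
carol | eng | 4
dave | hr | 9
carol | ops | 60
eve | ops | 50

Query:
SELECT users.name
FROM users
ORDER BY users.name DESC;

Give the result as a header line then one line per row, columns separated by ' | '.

After SELECT (3 rows):
users.name
frank
eve
carol
After ORDER BY (3 rows):
users.name
frank
eve
carol

== RESULT ==
users.name
frank
eve
carol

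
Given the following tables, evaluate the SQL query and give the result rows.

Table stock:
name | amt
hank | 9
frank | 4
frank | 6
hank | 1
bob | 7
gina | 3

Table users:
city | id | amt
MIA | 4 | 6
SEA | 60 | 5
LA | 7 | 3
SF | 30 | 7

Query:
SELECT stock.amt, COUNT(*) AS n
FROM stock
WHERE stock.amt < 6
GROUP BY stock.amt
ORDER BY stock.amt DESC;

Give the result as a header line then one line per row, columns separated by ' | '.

== RESULT ==
stock.amt | n
4 | 1
3 | 1
1 | 1

Derivation:
After WHERE (3 rows):
stock.name | stock.amt
frank | 4
hank | 1
gina | 3
After GROUP BY (3 rows):
stock.amt | n
4 | 1
1 | 1
3 | 1
After ORDER BY (3 rows):
stock.amt | n
4 | 1
3 | 1
1 | 1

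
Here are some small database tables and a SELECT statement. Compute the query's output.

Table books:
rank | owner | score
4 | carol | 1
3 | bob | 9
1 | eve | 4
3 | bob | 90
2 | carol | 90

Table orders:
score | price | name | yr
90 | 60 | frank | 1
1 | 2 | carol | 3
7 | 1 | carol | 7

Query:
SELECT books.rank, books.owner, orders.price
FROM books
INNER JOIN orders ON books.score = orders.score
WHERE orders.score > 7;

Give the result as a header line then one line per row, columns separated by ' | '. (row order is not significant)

== RESULT ==
books.rank | books.owner | orders.price
3 | bob | 60
2 | carol | 60

Derivation:
After JOIN orders (3 rows):
books.rank | books.owner | books.score | orders.score | orders.price | orders.name | orders.yr
4 | carol | 1 | 1 | 2 | carol | 3
3 | bob | 90 | 90 | 60 | frank | 1
2 | carol | 90 | 90 | 60 | frank | 1
After WHERE (2 rows):
books.rank | books.owner | books.score | orders.score | orders.price | orders.name | orders.yr
3 | bob | 90 | 90 | 60 | frank | 1
2 | carol | 90 | 90 | 60 | frank | 1
After SELECT (2 rows):
books.rank | books.owner | orders.price
3 | bob | 60
2 | carol | 60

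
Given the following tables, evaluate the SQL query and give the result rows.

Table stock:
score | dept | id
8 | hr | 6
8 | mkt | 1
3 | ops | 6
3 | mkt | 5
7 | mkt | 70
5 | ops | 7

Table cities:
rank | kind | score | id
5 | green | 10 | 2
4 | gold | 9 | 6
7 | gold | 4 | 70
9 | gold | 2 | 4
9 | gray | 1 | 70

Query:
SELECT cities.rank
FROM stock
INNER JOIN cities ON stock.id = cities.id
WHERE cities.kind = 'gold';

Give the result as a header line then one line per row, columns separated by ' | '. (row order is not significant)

After JOIN cities (4 rows):
stock.score | stock.dept | stock.id | cities.rank | cities.kind | cities.score | cities.id
8 | hr | 6 | 4 | gold | 9 | 6
3 | ops | 6 | 4 | gold | 9 | 6
7 | mkt | 70 | 7 | gold | 4 | 70
7 | mkt | 70 | 9 | gray | 1 | 70
After WHERE (3 rows):
stock.score | stock.dept | stock.id | cities.rank | cities.kind | cities.score | cities.id
8 | hr | 6 | 4 | gold | 9 | 6
3 | ops | 6 | 4 | gold | 9 | 6
7 | mkt | 70 | 7 | gold | 4 | 70
After SELECT (3 rows):
cities.rank
4
4
7

== RESULT ==
cities.rank
4
4
7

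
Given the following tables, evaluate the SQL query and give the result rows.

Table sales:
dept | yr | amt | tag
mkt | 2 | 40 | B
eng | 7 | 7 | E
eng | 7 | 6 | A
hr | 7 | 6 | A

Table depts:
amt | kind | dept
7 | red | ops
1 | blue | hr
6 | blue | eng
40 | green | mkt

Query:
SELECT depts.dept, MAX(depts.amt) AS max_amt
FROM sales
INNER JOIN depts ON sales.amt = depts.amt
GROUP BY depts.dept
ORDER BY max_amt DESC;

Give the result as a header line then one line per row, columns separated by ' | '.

== RESULT ==
depts.dept | max_amt
mkt | 40
ops | 7
eng | 6

Derivation:
After JOIN depts (4 rows):
sales.dept | sales.yr | sales.amt | sales.tag | depts.amt | depts.kind | depts.dept
mkt | 2 | 40 | B | 40 | green | mkt
eng | 7 | 7 | E | 7 | red | ops
eng | 7 | 6 | A | 6 | blue | eng
hr | 7 | 6 | A | 6 | blue | eng
After GROUP BY (3 rows):
depts.dept | max_amt
mkt | 40
ops | 7
eng | 6
After ORDER BY (3 rows):
depts.dept | max_amt
mkt | 40
ops | 7
eng | 6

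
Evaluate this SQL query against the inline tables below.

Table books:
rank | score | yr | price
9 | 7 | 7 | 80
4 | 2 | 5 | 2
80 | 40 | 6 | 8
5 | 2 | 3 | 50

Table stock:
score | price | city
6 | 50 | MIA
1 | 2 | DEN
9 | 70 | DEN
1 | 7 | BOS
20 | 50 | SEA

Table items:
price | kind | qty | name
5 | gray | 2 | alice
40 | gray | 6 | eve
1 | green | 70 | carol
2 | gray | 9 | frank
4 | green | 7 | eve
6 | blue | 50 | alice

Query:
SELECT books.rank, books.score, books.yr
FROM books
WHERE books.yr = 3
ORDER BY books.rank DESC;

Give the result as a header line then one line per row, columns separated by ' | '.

== RESULT ==
books.rank | books.score | books.yr
5 | 2 | 3

Derivation:
After WHERE (1 rows):
books.rank | books.score | books.yr | books.price
5 | 2 | 3 | 50
After SELECT (1 rows):
books.rank | books.score | books.yr
5 | 2 | 3
After ORDER BY (1 rows):
books.rank | books.score | books.yr
5 | 2 | 3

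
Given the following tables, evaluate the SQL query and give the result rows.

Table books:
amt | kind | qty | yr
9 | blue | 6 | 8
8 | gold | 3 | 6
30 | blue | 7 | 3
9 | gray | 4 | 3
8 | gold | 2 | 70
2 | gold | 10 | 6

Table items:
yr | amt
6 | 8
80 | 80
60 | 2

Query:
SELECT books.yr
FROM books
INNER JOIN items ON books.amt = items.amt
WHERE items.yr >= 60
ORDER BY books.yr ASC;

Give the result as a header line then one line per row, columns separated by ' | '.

== RESULT ==
books.yr
6

Derivation:
After JOIN items (3 rows):
books.amt | books.kind | books.qty | books.yr | items.yr | items.amt
8 | gold | 3 | 6 | 6 | 8
8 | gold | 2 | 70 | 6 | 8
2 | gold | 10 | 6 | 60 | 2
After WHERE (1 rows):
books.amt | books.kind | books.qty | books.yr | items.yr | items.amt
2 | gold | 10 | 6 | 60 | 2
After SELECT (1 rows):
books.yr
6
After ORDER BY (1 rows):
books.yr
6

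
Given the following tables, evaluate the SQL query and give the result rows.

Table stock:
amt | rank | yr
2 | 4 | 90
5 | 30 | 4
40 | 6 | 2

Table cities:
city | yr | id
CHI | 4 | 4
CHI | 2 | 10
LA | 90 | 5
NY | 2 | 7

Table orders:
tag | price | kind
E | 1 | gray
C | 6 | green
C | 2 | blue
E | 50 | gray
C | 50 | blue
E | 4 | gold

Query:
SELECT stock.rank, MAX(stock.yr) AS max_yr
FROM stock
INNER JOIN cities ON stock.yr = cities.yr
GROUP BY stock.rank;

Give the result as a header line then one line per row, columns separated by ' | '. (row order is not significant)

After JOIN cities (4 rows):
stock.amt | stock.rank | stock.yr | cities.city | cities.yr | cities.id
2 | 4 | 90 | LA | 90 | 5
5 | 30 | 4 | CHI | 4 | 4
40 | 6 | 2 | CHI | 2 | 10
40 | 6 | 2 | NY | 2 | 7
After GROUP BY (3 rows):
stock.rank | max_yr
4 | 90
30 | 4
6 | 2

== RESULT ==
stock.rank | max_yr
4 | 90
30 | 4
6 | 2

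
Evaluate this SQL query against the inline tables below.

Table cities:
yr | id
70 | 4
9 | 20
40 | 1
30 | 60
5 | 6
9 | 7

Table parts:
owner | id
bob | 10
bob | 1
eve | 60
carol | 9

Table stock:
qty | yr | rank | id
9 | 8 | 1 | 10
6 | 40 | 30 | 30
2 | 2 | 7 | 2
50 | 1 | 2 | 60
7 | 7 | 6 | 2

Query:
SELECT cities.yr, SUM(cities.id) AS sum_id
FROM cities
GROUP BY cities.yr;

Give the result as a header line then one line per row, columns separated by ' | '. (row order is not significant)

== RESULT ==
cities.yr | sum_id
70 | 4
9 | 27
40 | 1
30 | 60
5 | 6

Derivation:
After GROUP BY (5 rows):
cities.yr | sum_id
70 | 4
9 | 27
40 | 1
30 | 60
5 | 6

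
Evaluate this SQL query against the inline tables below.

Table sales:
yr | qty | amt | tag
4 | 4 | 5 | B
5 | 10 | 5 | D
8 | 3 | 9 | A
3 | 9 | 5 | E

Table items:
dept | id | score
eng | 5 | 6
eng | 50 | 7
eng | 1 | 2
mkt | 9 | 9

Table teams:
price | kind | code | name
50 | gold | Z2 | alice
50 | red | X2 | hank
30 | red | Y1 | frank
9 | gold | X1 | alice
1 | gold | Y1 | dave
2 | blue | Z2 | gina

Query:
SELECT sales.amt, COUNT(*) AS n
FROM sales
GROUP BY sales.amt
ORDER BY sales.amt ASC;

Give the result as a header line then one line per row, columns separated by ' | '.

== RESULT ==
sales.amt | n
5 | 3
9 | 1

Derivation:
After GROUP BY (2 rows):
sales.amt | n
5 | 3
9 | 1
After ORDER BY (2 rows):
sales.amt | n
5 | 3
9 | 1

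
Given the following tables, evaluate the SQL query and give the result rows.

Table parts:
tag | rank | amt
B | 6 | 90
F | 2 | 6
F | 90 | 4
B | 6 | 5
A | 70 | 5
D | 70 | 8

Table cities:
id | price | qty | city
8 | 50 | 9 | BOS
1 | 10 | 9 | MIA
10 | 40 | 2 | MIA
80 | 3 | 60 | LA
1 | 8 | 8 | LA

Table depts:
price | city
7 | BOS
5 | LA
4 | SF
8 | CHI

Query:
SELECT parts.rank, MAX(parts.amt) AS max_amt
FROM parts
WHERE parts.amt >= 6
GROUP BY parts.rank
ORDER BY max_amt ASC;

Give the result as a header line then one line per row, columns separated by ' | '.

After WHERE (3 rows):
parts.tag | parts.rank | parts.amt
B | 6 | 90
F | 2 | 6
D | 70 | 8
After GROUP BY (3 rows):
parts.rank | max_amt
6 | 90
2 | 6
70 | 8
After ORDER BY (3 rows):
parts.rank | max_amt
2 | 6
70 | 8
6 | 90

== RESULT ==
parts.rank | max_amt
2 | 6
70 | 8
6 | 90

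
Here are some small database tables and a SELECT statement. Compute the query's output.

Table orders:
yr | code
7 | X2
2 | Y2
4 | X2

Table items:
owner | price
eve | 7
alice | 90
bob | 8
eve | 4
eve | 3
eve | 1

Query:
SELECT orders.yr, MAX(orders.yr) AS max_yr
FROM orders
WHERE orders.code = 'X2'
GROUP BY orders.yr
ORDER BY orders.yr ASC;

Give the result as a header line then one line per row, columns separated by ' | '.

After WHERE (2 rows):
orders.yr | orders.code
7 | X2
4 | X2
After GROUP BY (2 rows):
orders.yr | max_yr
7 | 7
4 | 4
After ORDER BY (2 rows):
orders.yr | max_yr
4 | 4
7 | 7

== RESULT ==
orders.yr | max_yr
4 | 4
7 | 7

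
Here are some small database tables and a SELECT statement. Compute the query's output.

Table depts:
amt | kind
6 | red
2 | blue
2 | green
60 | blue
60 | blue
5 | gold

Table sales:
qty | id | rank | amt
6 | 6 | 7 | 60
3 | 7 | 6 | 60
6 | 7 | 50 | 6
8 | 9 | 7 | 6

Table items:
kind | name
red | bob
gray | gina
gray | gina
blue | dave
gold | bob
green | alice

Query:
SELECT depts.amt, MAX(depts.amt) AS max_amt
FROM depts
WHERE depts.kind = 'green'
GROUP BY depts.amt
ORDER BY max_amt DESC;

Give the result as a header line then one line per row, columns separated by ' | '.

After WHERE (1 rows):
depts.amt | depts.kind
2 | green
After GROUP BY (1 rows):
depts.amt | max_amt
2 | 2
After ORDER BY (1 rows):
depts.amt | max_amt
2 | 2

== RESULT ==
depts.amt | max_amt
2 | 2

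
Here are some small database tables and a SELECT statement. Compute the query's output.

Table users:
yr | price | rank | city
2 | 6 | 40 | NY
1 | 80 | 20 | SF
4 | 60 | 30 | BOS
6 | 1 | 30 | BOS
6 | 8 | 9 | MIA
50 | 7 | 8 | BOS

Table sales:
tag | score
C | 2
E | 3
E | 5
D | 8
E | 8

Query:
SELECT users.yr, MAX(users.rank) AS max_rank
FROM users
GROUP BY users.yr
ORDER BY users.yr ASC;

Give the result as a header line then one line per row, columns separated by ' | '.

== RESULT ==
users.yr | max_rank
1 | 20
2 | 40
4 | 30
6 | 30
50 | 8

Derivation:
After GROUP BY (5 rows):
users.yr | max_rank
2 | 40
1 | 20
4 | 30
6 | 30
50 | 8
After ORDER BY (5 rows):
users.yr | max_rank
1 | 20
2 | 40
4 | 30
6 | 30
50 | 8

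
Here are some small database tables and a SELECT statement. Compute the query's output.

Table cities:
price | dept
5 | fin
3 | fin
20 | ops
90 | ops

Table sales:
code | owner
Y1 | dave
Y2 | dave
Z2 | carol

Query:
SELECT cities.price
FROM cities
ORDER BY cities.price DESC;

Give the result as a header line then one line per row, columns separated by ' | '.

After SELECT (4 rows):
cities.price
5
3
20
90
After ORDER BY (4 rows):
cities.price
90
20
5
3

== RESULT ==
cities.price
90
20
5
3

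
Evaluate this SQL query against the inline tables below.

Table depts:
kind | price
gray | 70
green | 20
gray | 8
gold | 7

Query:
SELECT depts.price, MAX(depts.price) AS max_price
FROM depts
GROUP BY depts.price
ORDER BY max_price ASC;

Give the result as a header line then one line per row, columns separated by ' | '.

== RESULT ==
depts.price | max_price
7 | 7
8 | 8
20 | 20
70 | 70

Derivation:
After GROUP BY (4 rows):
depts.price | max_price
70 | 70
20 | 20
8 | 8
7 | 7
After ORDER BY (4 rows):
depts.price | max_price
7 | 7
8 | 8
20 | 20
70 | 70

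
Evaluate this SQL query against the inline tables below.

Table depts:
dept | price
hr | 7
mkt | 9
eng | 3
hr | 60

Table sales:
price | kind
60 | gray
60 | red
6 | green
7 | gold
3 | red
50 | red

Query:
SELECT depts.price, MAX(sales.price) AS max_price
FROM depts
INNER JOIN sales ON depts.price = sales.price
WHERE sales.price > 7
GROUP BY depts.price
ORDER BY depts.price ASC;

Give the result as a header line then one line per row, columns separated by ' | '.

== RESULT ==
depts.price | max_price
60 | 60

Derivation:
After JOIN sales (4 rows):
depts.dept | depts.price | sales.price | sales.kind
hr | 7 | 7 | gold
eng | 3 | 3 | red
hr | 60 | 60 | gray
hr | 60 | 60 | red
After WHERE (2 rows):
depts.dept | depts.price | sales.price | sales.kind
hr | 60 | 60 | gray
hr | 60 | 60 | red
After GROUP BY (1 rows):
depts.price | max_price
60 | 60
After ORDER BY (1 rows):
depts.price | max_price
60 | 60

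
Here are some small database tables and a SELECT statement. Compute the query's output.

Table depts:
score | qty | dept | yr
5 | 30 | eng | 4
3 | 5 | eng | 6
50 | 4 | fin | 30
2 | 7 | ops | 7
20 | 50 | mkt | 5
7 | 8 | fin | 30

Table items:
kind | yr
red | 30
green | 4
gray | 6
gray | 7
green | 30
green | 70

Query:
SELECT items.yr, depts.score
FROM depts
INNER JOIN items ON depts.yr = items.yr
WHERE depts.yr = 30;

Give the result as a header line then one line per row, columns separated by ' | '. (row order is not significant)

After JOIN items (7 rows):
depts.score | depts.qty | depts.dept | depts.yr | items.kind | items.yr
5 | 30 | eng | 4 | green | 4
3 | 5 | eng | 6 | gray | 6
50 | 4 | fin | 30 | red | 30
50 | 4 | fin | 30 | green | 30
2 | 7 | ops | 7 | gray | 7
7 | 8 | fin | 30 | red | 30
7 | 8 | fin | 30 | green | 30
After WHERE (4 rows):
depts.score | depts.qty | depts.dept | depts.yr | items.kind | items.yr
50 | 4 | fin | 30 | red | 30
50 | 4 | fin | 30 | green | 30
7 | 8 | fin | 30 | red | 30
7 | 8 | fin | 30 | green | 30
After SELECT (4 rows):
items.yr | depts.score
30 | 50
30 | 50
30 | 7
30 | 7

== RESULT ==
items.yr | depts.score
30 | 50
30 | 50
30 | 7
30 | 7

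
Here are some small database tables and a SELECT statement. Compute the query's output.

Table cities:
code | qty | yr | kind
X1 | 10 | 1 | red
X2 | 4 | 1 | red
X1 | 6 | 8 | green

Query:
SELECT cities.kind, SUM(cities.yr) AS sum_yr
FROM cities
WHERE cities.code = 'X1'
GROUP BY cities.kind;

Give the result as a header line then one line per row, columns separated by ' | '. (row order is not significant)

== RESULT ==
cities.kind | sum_yr
red | 1
green | 8

Derivation:
After WHERE (2 rows):
cities.code | cities.qty | cities.yr | cities.kind
X1 | 10 | 1 | red
X1 | 6 | 8 | green
After GROUP BY (2 rows):
cities.kind | sum_yr
red | 1
green | 8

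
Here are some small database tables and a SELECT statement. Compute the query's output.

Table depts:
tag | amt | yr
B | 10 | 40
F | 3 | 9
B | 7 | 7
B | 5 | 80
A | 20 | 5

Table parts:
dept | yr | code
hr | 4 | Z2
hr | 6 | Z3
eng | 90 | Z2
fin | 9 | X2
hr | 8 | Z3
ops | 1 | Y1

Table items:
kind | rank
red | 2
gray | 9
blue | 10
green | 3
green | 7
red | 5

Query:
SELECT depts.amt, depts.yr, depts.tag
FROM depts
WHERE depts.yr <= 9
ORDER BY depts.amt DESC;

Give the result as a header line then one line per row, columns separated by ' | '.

== RESULT ==
depts.amt | depts.yr | depts.tag
20 | 5 | A
7 | 7 | B
3 | 9 | F

Derivation:
After WHERE (3 rows):
depts.tag | depts.amt | depts.yr
F | 3 | 9
B | 7 | 7
A | 20 | 5
After SELECT (3 rows):
depts.amt | depts.yr | depts.tag
3 | 9 | F
7 | 7 | B
20 | 5 | A
After ORDER BY (3 rows):
depts.amt | depts.yr | depts.tag
20 | 5 | A
7 | 7 | B
3 | 9 | F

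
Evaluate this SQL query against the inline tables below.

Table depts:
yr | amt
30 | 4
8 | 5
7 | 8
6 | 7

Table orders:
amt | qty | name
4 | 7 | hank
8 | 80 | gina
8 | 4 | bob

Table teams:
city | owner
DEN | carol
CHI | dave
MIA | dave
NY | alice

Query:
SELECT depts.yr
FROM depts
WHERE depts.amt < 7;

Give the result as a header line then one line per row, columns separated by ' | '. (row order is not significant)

== RESULT ==
depts.yr
30
8

Derivation:
After WHERE (2 rows):
depts.yr | depts.amt
30 | 4
8 | 5
After SELECT (2 rows):
depts.yr
30
8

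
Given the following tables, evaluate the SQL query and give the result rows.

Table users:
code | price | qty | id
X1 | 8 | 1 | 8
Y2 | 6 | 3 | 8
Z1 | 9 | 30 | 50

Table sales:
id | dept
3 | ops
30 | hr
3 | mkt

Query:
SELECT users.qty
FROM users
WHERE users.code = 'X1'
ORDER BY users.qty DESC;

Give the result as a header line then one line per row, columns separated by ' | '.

After WHERE (1 rows):
users.code | users.price | users.qty | users.id
X1 | 8 | 1 | 8
After SELECT (1 rows):
users.qty
1
After ORDER BY (1 rows):
users.qty
1

== RESULT ==
users.qty
1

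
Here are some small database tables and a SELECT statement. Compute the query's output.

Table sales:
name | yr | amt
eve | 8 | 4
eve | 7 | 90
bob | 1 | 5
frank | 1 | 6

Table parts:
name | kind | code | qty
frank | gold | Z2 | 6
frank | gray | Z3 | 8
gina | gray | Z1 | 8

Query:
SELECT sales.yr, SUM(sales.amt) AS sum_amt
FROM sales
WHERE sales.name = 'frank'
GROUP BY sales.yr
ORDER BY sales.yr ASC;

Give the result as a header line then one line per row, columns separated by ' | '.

After WHERE (1 rows):
sales.name | sales.yr | sales.amt
frank | 1 | 6
After GROUP BY (1 rows):
sales.yr | sum_amt
1 | 6
After ORDER BY (1 rows):
sales.yr | sum_amt
1 | 6

== RESULT ==
sales.yr | sum_amt
1 | 6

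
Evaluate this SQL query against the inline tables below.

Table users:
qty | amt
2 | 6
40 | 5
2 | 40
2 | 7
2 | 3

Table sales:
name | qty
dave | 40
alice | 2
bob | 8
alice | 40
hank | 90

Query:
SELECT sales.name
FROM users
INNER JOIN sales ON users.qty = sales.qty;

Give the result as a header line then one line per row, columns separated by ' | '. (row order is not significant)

After JOIN sales (6 rows):
users.qty | users.amt | sales.name | sales.qty
2 | 6 | alice | 2
40 | 5 | dave | 40
40 | 5 | alice | 40
2 | 40 | alice | 2
2 | 7 | alice | 2
2 | 3 | alice | 2
After SELECT (6 rows):
sales.name
alice
dave
alice
alice
alice
alice

== RESULT ==
sales.name
alice
dave
alice
alice
alice
alice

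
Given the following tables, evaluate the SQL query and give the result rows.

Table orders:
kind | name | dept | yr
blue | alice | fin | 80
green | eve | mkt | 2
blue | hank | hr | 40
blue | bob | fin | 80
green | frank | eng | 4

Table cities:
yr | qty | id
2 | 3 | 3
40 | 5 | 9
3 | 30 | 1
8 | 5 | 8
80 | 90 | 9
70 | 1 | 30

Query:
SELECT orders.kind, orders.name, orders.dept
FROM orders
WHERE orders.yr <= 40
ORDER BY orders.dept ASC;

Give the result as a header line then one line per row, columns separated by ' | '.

After WHERE (3 rows):
orders.kind | orders.name | orders.dept | orders.yr
green | eve | mkt | 2
blue | hank | hr | 40
green | frank | eng | 4
After SELECT (3 rows):
orders.kind | orders.name | orders.dept
green | eve | mkt
blue | hank | hr
green | frank | eng
After ORDER BY (3 rows):
orders.kind | orders.name | orders.dept
green | frank | eng
blue | hank | hr
green | eve | mkt

== RESULT ==
orders.kind | orders.name | orders.dept
green | frank | eng
blue | hank | hr
green | eve | mkt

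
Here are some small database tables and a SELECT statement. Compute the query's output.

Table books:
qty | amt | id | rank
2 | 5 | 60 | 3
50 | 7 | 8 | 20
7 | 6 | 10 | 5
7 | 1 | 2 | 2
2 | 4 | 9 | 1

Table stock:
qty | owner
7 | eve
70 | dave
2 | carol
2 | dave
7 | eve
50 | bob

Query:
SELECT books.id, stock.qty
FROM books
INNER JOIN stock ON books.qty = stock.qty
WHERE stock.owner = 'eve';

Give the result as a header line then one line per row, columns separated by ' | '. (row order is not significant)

== RESULT ==
books.id | stock.qty
10 | 7
10 | 7
2 | 7
2 | 7

Derivation:
After JOIN stock (9 rows):
books.qty | books.amt | books.id | books.rank | stock.qty | stock.owner
2 | 5 | 60 | 3 | 2 | carol
2 | 5 | 60 | 3 | 2 | dave
50 | 7 | 8 | 20 | 50 | bob
7 | 6 | 10 | 5 | 7 | eve
7 | 6 | 10 | 5 | 7 | eve
7 | 1 | 2 | 2 | 7 | eve
7 | 1 | 2 | 2 | 7 | eve
2 | 4 | 9 | 1 | 2 | carol
2 | 4 | 9 | 1 | 2 | dave
After WHERE (4 rows):
books.qty | books.amt | books.id | books.rank | stock.qty | stock.owner
7 | 6 | 10 | 5 | 7 | eve
7 | 6 | 10 | 5 | 7 | eve
7 | 1 | 2 | 2 | 7 | eve
7 | 1 | 2 | 2 | 7 | eve
After SELECT (4 rows):
books.id | stock.qty
10 | 7
10 | 7
2 | 7
2 | 7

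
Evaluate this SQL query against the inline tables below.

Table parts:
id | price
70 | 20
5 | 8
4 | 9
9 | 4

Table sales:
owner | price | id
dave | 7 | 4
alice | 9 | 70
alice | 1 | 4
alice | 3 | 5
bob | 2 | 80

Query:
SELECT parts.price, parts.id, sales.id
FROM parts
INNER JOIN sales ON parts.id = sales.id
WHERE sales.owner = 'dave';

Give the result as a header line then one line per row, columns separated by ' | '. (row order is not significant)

After JOIN sales (4 rows):
parts.id | parts.price | sales.owner | sales.price | sales.id
70 | 20 | alice | 9 | 70
5 | 8 | alice | 3 | 5
4 | 9 | dave | 7 | 4
4 | 9 | alice | 1 | 4
After WHERE (1 rows):
parts.id | parts.price | sales.owner | sales.price | sales.id
4 | 9 | dave | 7 | 4
After SELECT (1 rows):
parts.price | parts.id | sales.id
9 | 4 | 4

== RESULT ==
parts.price | parts.id | sales.id
9 | 4 | 4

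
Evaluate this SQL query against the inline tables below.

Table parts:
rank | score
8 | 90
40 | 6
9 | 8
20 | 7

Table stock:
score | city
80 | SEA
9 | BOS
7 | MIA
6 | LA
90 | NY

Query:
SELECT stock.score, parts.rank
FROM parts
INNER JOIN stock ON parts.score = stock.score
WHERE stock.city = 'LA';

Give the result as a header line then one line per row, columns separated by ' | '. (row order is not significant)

== RESULT ==
stock.score | parts.rank
6 | 40

Derivation:
After JOIN stock (3 rows):
parts.rank | parts.score | stock.score | stock.city
8 | 90 | 90 | NY
40 | 6 | 6 | LA
20 | 7 | 7 | MIA
After WHERE (1 rows):
parts.rank | parts.score | stock.score | stock.city
40 | 6 | 6 | LA
After SELECT (1 rows):
stock.score | parts.rank
6 | 40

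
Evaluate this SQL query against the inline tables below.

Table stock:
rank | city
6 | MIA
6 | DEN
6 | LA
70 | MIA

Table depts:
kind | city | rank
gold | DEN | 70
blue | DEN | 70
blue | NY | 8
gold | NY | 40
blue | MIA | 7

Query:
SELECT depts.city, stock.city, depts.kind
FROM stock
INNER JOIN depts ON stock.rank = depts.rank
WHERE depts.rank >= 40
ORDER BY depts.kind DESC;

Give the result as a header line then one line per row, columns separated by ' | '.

After JOIN depts (2 rows):
stock.rank | stock.city | depts.kind | depts.city | depts.rank
70 | MIA | gold | DEN | 70
70 | MIA | blue | DEN | 70
After WHERE (2 rows):
stock.rank | stock.city | depts.kind | depts.city | depts.rank
70 | MIA | gold | DEN | 70
70 | MIA | blue | DEN | 70
After SELECT (2 rows):
depts.city | stock.city | depts.kind
DEN | MIA | gold
DEN | MIA | blue
After ORDER BY (2 rows):
depts.city | stock.city | depts.kind
DEN | MIA | gold
DEN | MIA | blue

== RESULT ==
depts.city | stock.city | depts.kind
DEN | MIA | gold
DEN | MIA | blue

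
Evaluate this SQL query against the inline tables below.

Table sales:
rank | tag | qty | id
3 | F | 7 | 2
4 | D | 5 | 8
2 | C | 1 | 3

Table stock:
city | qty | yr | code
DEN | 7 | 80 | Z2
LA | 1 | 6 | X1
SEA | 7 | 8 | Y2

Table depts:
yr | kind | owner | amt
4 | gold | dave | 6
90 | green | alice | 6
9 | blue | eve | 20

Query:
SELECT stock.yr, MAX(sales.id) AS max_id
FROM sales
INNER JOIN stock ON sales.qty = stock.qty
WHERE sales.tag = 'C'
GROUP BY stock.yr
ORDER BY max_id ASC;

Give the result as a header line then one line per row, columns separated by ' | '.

After JOIN stock (3 rows):
sales.rank | sales.tag | sales.qty | sales.id | stock.city | stock.qty | stock.yr | stock.code
3 | F | 7 | 2 | DEN | 7 | 80 | Z2
3 | F | 7 | 2 | SEA | 7 | 8 | Y2
2 | C | 1 | 3 | LA | 1 | 6 | X1
After WHERE (1 rows):
sales.rank | sales.tag | sales.qty | sales.id | stock.city | stock.qty | stock.yr | stock.code
2 | C | 1 | 3 | LA | 1 | 6 | X1
After GROUP BY (1 rows):
stock.yr | max_id
6 | 3
After ORDER BY (1 rows):
stock.yr | max_id
6 | 3

== RESULT ==
stock.yr | max_id
6 | 3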